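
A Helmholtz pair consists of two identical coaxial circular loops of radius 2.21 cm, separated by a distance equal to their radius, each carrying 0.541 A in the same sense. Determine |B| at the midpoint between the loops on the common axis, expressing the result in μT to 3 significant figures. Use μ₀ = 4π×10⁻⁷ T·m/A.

Each loop contributes B = μ₀IR²/[2(R²+z²)^(3/2)] on the axis, with z measured from that loop.
Loop 1 (z = 0.01105 m): B₁ = 1.10×10⁻⁵ T. Loop 2 (z = 0.01105 m): B₂ = 1.10×10⁻⁵ T.
The fields add: B = B₁ + B₂ = 2.20×10⁻⁵ T.

B ≈ 22.0 μT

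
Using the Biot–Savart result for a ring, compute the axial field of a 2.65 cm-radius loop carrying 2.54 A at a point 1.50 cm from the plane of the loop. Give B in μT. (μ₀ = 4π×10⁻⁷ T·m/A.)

On the axis of a circular loop, B = μ₀IR² / [2(R²+z²)^(3/2)].
R² + z² = (0.0265)² + (0.015)² = 0.0009272 m², and (R²+z²)^(3/2) = 2.82×10⁻⁵ m³.
B = (4π×10⁻⁷ × 2.54 × 0.0007022) / (2 × 2.82×10⁻⁵) = 3.97×10⁻⁵ T.

B ≈ 39.7 μT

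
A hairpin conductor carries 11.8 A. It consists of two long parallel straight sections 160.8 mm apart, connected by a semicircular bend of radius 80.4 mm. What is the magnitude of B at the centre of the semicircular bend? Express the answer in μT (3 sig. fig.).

B ≈ 75.5 μT

The semicircular arc contributes B_arc = μ₀I·π/(4πR) = μ₀I/(4R) = 4.61×10⁻⁵ T.
Each semi-infinite lead is at perpendicular distance R = 0.0804 m from the centre, with the perpendicular foot at its near end, so it contributes μ₀I/(4πR); both point the same way, together 2.94×10⁻⁵ T.
Arc and leads all point the same direction: B = 4.61×10⁻⁵ + 2.94×10⁻⁵ = 7.55×10⁻⁵ T.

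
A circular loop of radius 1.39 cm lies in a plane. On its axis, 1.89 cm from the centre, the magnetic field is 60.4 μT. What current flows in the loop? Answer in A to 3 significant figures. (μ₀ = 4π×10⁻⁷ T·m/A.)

I ≈ 6.42 A

On the axis of a loop, B = μ₀IR²/[2(R²+z²)^(3/2)], so I = 2B(R²+z²)^(3/2)/(μ₀R²).
R² + z² = 0.0001932 + 0.0003572 = 0.0005504 m²; raised to 3/2 gives 1.29×10⁻⁵ m³.
I = 2 × 6.04×10⁻⁵ × 1.29×10⁻⁵ / (1.26×10⁻⁶ × 0.0001932) = 6.42 A.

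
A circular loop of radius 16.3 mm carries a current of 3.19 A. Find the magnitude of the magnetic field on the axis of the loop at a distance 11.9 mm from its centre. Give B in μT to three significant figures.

B ≈ 64.8 μT

On the axis of a circular loop, B = μ₀IR² / [2(R²+z²)^(3/2)].
R² + z² = (0.0163)² + (0.0119)² = 0.0004073 m², and (R²+z²)^(3/2) = 8.22×10⁻⁶ m³.
B = (4π×10⁻⁷ × 3.19 × 0.0002657) / (2 × 8.22×10⁻⁶) = 6.48×10⁻⁵ T.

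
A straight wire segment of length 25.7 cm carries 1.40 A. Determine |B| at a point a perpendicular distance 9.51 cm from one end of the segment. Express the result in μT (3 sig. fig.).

For a finite straight segment, B = (μ₀I/4πd)(sinθ₁ + sinθ₂), where θ₁, θ₂ are the angles from the perpendicular to each end.
The perpendicular foot is at one end, so the two end-offsets along the wire are 0 and L = 0.257 m.
sinθ₁ = 0/√(0²+0.0951²) = 0.0000; sinθ₂ = 0.257/√(0.257²+0.0951²) = 0.9378.
B = (4π×10⁻⁷ × 1.40) / (4π × 0.0951) × (0.0000 + 0.9378) = 1.38×10⁻⁶ T.

B ≈ 1.38 μT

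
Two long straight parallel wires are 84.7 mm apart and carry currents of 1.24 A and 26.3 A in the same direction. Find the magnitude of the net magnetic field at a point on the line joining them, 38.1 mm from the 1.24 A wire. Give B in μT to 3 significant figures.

Each long wire gives B = μ₀I/(2πd). Distances are d₁ = 0.0381 m and d₂ = 0.0466 m.
B₁ = 6.51×10⁻⁶ T, B₂ = 1.13×10⁻⁴ T.
Between parallel currents the two contributions point in opposite directions, so they subtract. B = |B₁ − B₂| = |6.51×10⁻⁶ − 1.13×10⁻⁴| = 1.06×10⁻⁴ T.

B ≈ 106 μT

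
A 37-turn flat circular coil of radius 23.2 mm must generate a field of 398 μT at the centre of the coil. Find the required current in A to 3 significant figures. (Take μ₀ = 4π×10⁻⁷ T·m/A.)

I ≈ 0.397 A

For an N-turn coil, B = Nμ₀I/(2R) with R = 0.0232 m, so I = 2RB/(Nμ₀) = 2 × 0.0232 × 3.98×10⁻⁴ / (37 × 4π×10⁻⁷) = 0.397 A.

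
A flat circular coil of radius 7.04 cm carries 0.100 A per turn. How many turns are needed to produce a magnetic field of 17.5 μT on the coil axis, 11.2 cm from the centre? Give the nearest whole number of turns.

N = 130

For an N-turn coil, B = Nμ₀IR²/[2(R²+z²)^(3/2)]. A single turn gives B₁ = 1.35×10⁻⁷ T with R = 0.0704 m, z = 0.112 m.
N = B/B₁ = 1.75×10⁻⁵ / 1.35×10⁻⁷ = 130.10.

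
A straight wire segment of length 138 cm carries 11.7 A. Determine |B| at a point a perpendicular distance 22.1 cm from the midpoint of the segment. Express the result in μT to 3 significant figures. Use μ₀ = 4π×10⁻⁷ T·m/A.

For a finite straight segment, B = (μ₀I/4πd)(sinθ₁ + sinθ₂), where θ₁, θ₂ are the angles from the perpendicular to each end.
The perpendicular from the point meets the wire at its midpoint, so each end is L/2 = 0.69 m away along the wire.
sinθ₁ = 0.69/√(0.69²+0.221²) = 0.9523; sinθ₂ = 0.69/√(0.69²+0.221²) = 0.9523.
B = (4π×10⁻⁷ × 11.7) / (4π × 0.221) × (0.9523 + 0.9523) = 1.01×10⁻⁵ T.

B ≈ 10.1 μT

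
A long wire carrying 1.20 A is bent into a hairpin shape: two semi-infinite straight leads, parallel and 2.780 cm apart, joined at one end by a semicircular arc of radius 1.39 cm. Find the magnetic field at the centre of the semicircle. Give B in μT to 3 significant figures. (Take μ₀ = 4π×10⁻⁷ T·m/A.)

B ≈ 44.4 μT

The semicircular arc contributes B_arc = μ₀I·π/(4πR) = μ₀I/(4R) = 2.71×10⁻⁵ T.
Each semi-infinite lead is at perpendicular distance R = 0.0139 m from the centre, with the perpendicular foot at its near end, so it contributes μ₀I/(4πR); both point the same way, together 1.73×10⁻⁵ T.
Arc and leads all point the same direction: B = 2.71×10⁻⁵ + 1.73×10⁻⁵ = 4.44×10⁻⁵ T.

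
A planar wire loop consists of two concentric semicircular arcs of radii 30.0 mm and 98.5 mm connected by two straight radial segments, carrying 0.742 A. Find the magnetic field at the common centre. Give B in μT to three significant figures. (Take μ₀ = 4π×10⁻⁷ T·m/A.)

B ≈ 5.40 μT

The radial connectors point toward the centre, so dl × r̂ = 0 and they contribute nothing.
Each semicircle gives μ₀I/(4R): inner arc 7.77×10⁻⁶ T, outer arc 2.37×10⁻⁶ T.
The two arcs carry current in opposite angular senses, so their fields oppose: B = |7.77×10⁻⁶ − 2.37×10⁻⁶| = 5.40×10⁻⁶ T.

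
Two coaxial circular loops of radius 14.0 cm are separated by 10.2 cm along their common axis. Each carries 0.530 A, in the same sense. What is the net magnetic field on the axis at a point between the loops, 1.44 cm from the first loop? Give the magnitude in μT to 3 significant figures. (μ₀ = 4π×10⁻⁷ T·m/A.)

B ≈ 3.79 μT

Each loop contributes B = μ₀IR²/[2(R²+z²)^(3/2)] on the axis, with z measured from that loop.
Loop 1 (z = 0.0144 m): B₁ = 2.34×10⁻⁶ T. Loop 2 (z = 0.0876 m): B₂ = 1.45×10⁻⁶ T.
The fields add: B = B₁ + B₂ = 3.79×10⁻⁶ T.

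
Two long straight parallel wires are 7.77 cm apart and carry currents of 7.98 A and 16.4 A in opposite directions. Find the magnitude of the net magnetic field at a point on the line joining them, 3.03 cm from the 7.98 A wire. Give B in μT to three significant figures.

Each long wire gives B = μ₀I/(2πd). Distances are d₁ = 0.0303 m and d₂ = 0.0474 m.
B₁ = 5.27×10⁻⁵ T, B₂ = 6.92×10⁻⁵ T.
Between antiparallel currents both contributions point the same way, so they add. B = B₁ + B₂ = 5.27×10⁻⁵ + 6.92×10⁻⁵ = 1.22×10⁻⁴ T.

B ≈ 122 μT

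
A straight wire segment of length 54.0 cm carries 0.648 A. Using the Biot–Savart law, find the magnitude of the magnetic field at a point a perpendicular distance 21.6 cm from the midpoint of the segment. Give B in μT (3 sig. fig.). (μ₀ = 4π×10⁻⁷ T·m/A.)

For a finite straight segment, B = (μ₀I/4πd)(sinθ₁ + sinθ₂), where θ₁, θ₂ are the angles from the perpendicular to each end.
The perpendicular from the point meets the wire at its midpoint, so each end is L/2 = 0.27 m away along the wire.
sinθ₁ = 0.27/√(0.27²+0.216²) = 0.7809; sinθ₂ = 0.27/√(0.27²+0.216²) = 0.7809.
B = (4π×10⁻⁷ × 0.648) / (4π × 0.216) × (0.7809 + 0.7809) = 4.69×10⁻⁷ T.

B ≈ 0.469 μT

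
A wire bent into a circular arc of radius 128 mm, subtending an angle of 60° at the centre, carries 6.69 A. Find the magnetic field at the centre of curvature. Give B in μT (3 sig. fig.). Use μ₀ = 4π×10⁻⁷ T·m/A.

The Biot–Savart field of a circular arc at its centre is B = μ₀Iφ/(4πR), with φ = 1.047 rad.
B = (4π×10⁻⁷ × 6.69 × 1.047) / (4π × 0.128) = 5.47×10⁻⁶ T.

B ≈ 5.47 μT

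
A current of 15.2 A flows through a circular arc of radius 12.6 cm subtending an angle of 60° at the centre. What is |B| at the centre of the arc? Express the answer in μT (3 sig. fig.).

The Biot–Savart field of a circular arc at its centre is B = μ₀Iφ/(4πR), with φ = 1.047 rad.
B = (4π×10⁻⁷ × 15.2 × 1.047) / (4π × 0.126) = 1.26×10⁻⁵ T.

B ≈ 12.6 μT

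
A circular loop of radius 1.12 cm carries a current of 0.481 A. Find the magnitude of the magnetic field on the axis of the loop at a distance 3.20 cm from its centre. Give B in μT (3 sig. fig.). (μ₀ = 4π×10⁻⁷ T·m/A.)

On the axis of a circular loop, B = μ₀IR² / [2(R²+z²)^(3/2)].
R² + z² = (0.0112)² + (0.032)² = 0.001149 m², and (R²+z²)^(3/2) = 3.90×10⁻⁵ m³.
B = (4π×10⁻⁷ × 0.481 × 0.0001254) / (2 × 3.90×10⁻⁵) = 9.73×10⁻⁷ T.

B ≈ 0.973 μT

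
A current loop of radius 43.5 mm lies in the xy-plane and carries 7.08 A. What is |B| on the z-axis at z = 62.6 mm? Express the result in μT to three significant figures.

On the axis of a circular loop, B = μ₀IR² / [2(R²+z²)^(3/2)].
R² + z² = (0.0435)² + (0.0626)² = 0.005811 m², and (R²+z²)^(3/2) = 4.43×10⁻⁴ m³.
B = (4π×10⁻⁷ × 7.08 × 0.001892) / (2 × 4.43×10⁻⁴) = 1.90×10⁻⁵ T.

B ≈ 19.0 μT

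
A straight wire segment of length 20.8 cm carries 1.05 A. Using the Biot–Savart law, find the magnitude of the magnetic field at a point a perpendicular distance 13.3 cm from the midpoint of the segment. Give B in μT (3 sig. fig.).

B ≈ 0.973 μT

For a finite straight segment, B = (μ₀I/4πd)(sinθ₁ + sinθ₂), where θ₁, θ₂ are the angles from the perpendicular to each end.
The perpendicular from the point meets the wire at its midpoint, so each end is L/2 = 0.104 m away along the wire.
sinθ₁ = 0.104/√(0.104²+0.133²) = 0.6160; sinθ₂ = 0.104/√(0.104²+0.133²) = 0.6160.
B = (4π×10⁻⁷ × 1.05) / (4π × 0.133) × (0.6160 + 0.6160) = 9.73×10⁻⁷ T.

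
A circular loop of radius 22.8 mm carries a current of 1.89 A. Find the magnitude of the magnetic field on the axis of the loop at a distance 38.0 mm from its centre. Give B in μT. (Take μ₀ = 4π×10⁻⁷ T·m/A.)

On the axis of a circular loop, B = μ₀IR² / [2(R²+z²)^(3/2)].
R² + z² = (0.0228)² + (0.038)² = 0.001964 m², and (R²+z²)^(3/2) = 8.70×10⁻⁵ m³.
B = (4π×10⁻⁷ × 1.89 × 0.0005198) / (2 × 8.70×10⁻⁵) = 7.09×10⁻⁶ T.

B ≈ 7.09 μT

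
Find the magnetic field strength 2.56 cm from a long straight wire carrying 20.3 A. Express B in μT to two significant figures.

B ≈ 160 μT

For an infinitely long straight wire, B = μ₀I/(2πd).
B = (4π×10⁻⁷ × 20.3) / (2π × 0.0256) = 1.59×10⁻⁴ T.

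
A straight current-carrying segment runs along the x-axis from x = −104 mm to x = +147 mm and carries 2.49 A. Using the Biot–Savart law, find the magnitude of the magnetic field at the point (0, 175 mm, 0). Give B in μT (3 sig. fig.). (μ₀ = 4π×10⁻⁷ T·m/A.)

For a finite straight segment, B = (μ₀I/4πd)(sinθ₁ + sinθ₂), where θ₁, θ₂ are the angles from the perpendicular to each end.
The perpendicular distance is d = 0.175 m; the end-offsets along the wire are a = 0.104 m and b = 0.147 m.
sinθ₁ = 0.104/√(0.104²+0.175²) = 0.5109; sinθ₂ = 0.147/√(0.147²+0.175²) = 0.6432.
B = (4π×10⁻⁷ × 2.49) / (4π × 0.175) × (0.5109 + 0.6432) = 1.64×10⁻⁶ T.

B ≈ 1.64 μT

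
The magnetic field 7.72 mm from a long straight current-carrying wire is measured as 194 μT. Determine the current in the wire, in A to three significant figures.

For a long straight wire B = μ₀I/(2πd), so I = 2πdB/μ₀.
I = 2π × 0.00772 × 1.94×10⁻⁴ / (4π×10⁻⁷) = 7.49 A.

I ≈ 7.49 A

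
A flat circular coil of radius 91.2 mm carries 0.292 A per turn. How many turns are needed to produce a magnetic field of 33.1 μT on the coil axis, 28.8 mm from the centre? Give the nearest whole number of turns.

N = 19

For an N-turn coil, B = Nμ₀IR²/[2(R²+z²)^(3/2)]. A single turn gives B₁ = 1.74×10⁻⁶ T with R = 0.0912 m, z = 0.0288 m.
N = B/B₁ = 3.31×10⁻⁵ / 1.74×10⁻⁶ = 18.98.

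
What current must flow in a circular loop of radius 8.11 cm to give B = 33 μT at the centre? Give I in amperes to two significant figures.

At the centre of a circular loop B = μ₀I/(2R), so I = 2RB/μ₀.
With R = 0.0811 m, I = 2 × 0.0811 × 3.30×10⁻⁵ / (4π×10⁻⁷) = 4.26 A.

I ≈ 4.3 A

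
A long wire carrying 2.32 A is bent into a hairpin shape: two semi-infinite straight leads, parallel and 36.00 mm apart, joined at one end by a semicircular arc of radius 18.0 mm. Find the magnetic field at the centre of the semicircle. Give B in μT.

The semicircular arc contributes B_arc = μ₀I·π/(4πR) = μ₀I/(4R) = 4.05×10⁻⁵ T.
Each semi-infinite lead is at perpendicular distance R = 0.018 m from the centre, with the perpendicular foot at its near end, so it contributes μ₀I/(4πR); both point the same way, together 2.58×10⁻⁵ T.
Arc and leads all point the same direction: B = 4.05×10⁻⁵ + 2.58×10⁻⁵ = 6.63×10⁻⁵ T.

B ≈ 66.3 μT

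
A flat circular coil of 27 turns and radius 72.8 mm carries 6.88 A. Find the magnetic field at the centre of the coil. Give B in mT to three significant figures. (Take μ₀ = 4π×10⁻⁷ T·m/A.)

B ≈ 1.60 mT

For an N-turn flat coil, B = Nμ₀I/(2R) with R = 0.0728 m.
B = 27 × 5.94×10⁻⁵ T = 1.60×10⁻³ T.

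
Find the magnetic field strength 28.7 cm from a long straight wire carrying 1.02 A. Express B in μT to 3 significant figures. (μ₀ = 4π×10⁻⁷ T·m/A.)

B ≈ 0.711 μT

For an infinitely long straight wire, B = μ₀I/(2πd).
B = (4π×10⁻⁷ × 1.02) / (2π × 0.287) = 7.11×10⁻⁷ T.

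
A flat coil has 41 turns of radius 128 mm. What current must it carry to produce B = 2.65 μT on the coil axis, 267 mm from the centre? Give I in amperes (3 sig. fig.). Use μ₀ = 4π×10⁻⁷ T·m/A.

For an N-turn coil, B = Nμ₀IR²/[2(R²+z²)^(3/2)] with R = 0.128 m, z = 0.267 m, so I = 2B(R²+z²)^(3/2)/(Nμ₀R²) = 2 × 2.65×10⁻⁶ × 2.60×10⁻² / (41 × 4π×10⁻⁷ × 0.01638) = 0.163 A.

I ≈ 0.163 A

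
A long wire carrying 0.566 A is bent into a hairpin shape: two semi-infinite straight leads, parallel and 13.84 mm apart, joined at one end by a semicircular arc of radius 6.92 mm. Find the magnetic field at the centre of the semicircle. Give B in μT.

The semicircular arc contributes B_arc = μ₀I·π/(4πR) = μ₀I/(4R) = 2.57×10⁻⁵ T.
Each semi-infinite lead is at perpendicular distance R = 0.00692 m from the centre, with the perpendicular foot at its near end, so it contributes μ₀I/(4πR); both point the same way, together 1.64×10⁻⁵ T.
Arc and leads all point the same direction: B = 2.57×10⁻⁵ + 1.64×10⁻⁵ = 4.21×10⁻⁵ T.

B ≈ 42.1 μT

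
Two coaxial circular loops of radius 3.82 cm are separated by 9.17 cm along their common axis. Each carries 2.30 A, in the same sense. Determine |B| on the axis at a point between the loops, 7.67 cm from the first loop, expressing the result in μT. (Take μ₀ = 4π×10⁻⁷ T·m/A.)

B ≈ 33.9 μT

Each loop contributes B = μ₀IR²/[2(R²+z²)^(3/2)] on the axis, with z measured from that loop.
Loop 1 (z = 0.0767 m): B₁ = 3.35×10⁻⁶ T. Loop 2 (z = 0.015 m): B₂ = 3.05×10⁻⁵ T.
The fields add: B = B₁ + B₂ = 3.39×10⁻⁵ T.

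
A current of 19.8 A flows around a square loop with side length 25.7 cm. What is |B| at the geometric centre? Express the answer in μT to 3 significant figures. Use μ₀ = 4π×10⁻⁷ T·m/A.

Each side is a finite straight segment at perpendicular distance d = a/(2 tan(π/4)) = 0.1285 m from the centre, with end-angles ±π/4.
One side contributes B₁ = (μ₀I/4πd)·2 sin(π/4) = 2.18×10⁻⁵ T.
All 4 sides add in the same direction: B = 4 × 2.18×10⁻⁵ = 8.72×10⁻⁵ T.

B ≈ 87.2 μT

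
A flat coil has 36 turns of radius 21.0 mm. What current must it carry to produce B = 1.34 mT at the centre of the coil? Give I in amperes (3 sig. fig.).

I ≈ 1.24 A

For an N-turn coil, B = Nμ₀I/(2R) with R = 0.021 m, so I = 2RB/(Nμ₀) = 2 × 0.021 × 1.34×10⁻³ / (36 × 4π×10⁻⁷) = 1.24 A.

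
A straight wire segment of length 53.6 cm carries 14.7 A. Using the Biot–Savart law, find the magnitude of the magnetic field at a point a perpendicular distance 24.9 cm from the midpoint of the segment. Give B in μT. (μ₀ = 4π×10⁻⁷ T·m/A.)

For a finite straight segment, B = (μ₀I/4πd)(sinθ₁ + sinθ₂), where θ₁, θ₂ are the angles from the perpendicular to each end.
The perpendicular from the point meets the wire at its midpoint, so each end is L/2 = 0.268 m away along the wire.
sinθ₁ = 0.268/√(0.268²+0.249²) = 0.7326; sinθ₂ = 0.268/√(0.268²+0.249²) = 0.7326.
B = (4π×10⁻⁷ × 14.7) / (4π × 0.249) × (0.7326 + 0.7326) = 8.65×10⁻⁶ T.

B ≈ 8.65 μT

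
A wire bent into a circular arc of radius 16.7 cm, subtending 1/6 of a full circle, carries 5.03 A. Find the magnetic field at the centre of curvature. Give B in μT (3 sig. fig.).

The Biot–Savart field of a circular arc at its centre is B = μ₀Iφ/(4πR), with φ = 1.047 rad.
B = (4π×10⁻⁷ × 5.03 × 1.047) / (4π × 0.167) = 3.15×10⁻⁶ T.

B ≈ 3.15 μT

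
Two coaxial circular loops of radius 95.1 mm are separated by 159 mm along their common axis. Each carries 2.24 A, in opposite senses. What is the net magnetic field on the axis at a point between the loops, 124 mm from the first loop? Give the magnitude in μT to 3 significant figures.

Each loop contributes B = μ₀IR²/[2(R²+z²)^(3/2)] on the axis, with z measured from that loop.
Loop 1 (z = 0.124 m): B₁ = 3.34×10⁻⁶ T. Loop 2 (z = 0.035 m): B₂ = 1.22×10⁻⁵ T.
The fields oppose: B = |B₁ − B₂| = 8.90×10⁻⁶ T.

B ≈ 8.90 μT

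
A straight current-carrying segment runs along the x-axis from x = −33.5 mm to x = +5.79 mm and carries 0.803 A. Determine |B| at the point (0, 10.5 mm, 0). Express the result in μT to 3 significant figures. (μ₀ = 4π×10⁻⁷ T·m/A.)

B ≈ 11.0 μT

For a finite straight segment, B = (μ₀I/4πd)(sinθ₁ + sinθ₂), where θ₁, θ₂ are the angles from the perpendicular to each end.
The perpendicular distance is d = 0.0105 m; the end-offsets along the wire are a = 0.0335 m and b = 0.00579 m.
sinθ₁ = 0.0335/√(0.0335²+0.0105²) = 0.9542; sinθ₂ = 0.00579/√(0.00579²+0.0105²) = 0.4829.
B = (4π×10⁻⁷ × 0.803) / (4π × 0.0105) × (0.9542 + 0.4829) = 1.10×10⁻⁵ T.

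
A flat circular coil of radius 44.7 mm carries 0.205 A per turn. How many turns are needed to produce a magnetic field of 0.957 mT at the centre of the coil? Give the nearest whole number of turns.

N = 332

For an N-turn coil, B = Nμ₀I/(2R). A single turn gives B₁ = 2.88×10⁻⁶ T with R = 0.0447 m.
N = B/B₁ = 9.57×10⁻⁴ / 2.88×10⁻⁶ = 332.11.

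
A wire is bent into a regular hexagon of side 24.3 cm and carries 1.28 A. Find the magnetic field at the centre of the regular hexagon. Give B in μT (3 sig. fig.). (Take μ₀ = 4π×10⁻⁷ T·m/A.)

B ≈ 3.65 μT

Each side is a finite straight segment at perpendicular distance d = a/(2 tan(π/6)) = 0.2104 m from the centre, with end-angles ±π/6.
One side contributes B₁ = (μ₀I/4πd)·2 sin(π/6) = 6.08×10⁻⁷ T.
All 6 sides add in the same direction: B = 6 × 6.08×10⁻⁷ = 3.65×10⁻⁶ T.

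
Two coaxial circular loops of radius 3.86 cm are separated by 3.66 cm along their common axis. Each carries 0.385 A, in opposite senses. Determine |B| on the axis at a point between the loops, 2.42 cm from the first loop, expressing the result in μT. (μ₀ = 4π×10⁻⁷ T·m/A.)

B ≈ 1.60 μT

Each loop contributes B = μ₀IR²/[2(R²+z²)^(3/2)] on the axis, with z measured from that loop.
Loop 1 (z = 0.0242 m): B₁ = 3.81×10⁻⁶ T. Loop 2 (z = 0.0124 m): B₂ = 5.41×10⁻⁶ T.
The fields oppose: B = |B₁ − B₂| = 1.60×10⁻⁶ T.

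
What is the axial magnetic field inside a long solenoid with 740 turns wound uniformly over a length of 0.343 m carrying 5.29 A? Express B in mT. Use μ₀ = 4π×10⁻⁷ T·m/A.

B ≈ 14.3 mT

Inside a long solenoid, B = μ₀nI with n = 2157 turns/m.
B = 4π×10⁻⁷ × 2157 × 5.29 = 1.43×10⁻² T.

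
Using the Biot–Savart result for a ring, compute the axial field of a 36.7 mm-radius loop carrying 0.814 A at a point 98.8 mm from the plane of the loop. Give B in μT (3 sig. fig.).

On the axis of a circular loop, B = μ₀IR² / [2(R²+z²)^(3/2)].
R² + z² = (0.0367)² + (0.0988)² = 0.01111 m², and (R²+z²)^(3/2) = 1.17×10⁻³ m³.
B = (4π×10⁻⁷ × 0.814 × 0.001347) / (2 × 1.17×10⁻³) = 5.88×10⁻⁷ T.

B ≈ 0.588 μT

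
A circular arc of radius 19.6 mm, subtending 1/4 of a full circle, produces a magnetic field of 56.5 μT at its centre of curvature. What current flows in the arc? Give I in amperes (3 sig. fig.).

I ≈ 7.05 A

For a circular arc, B = μ₀Iφ/(4πR) with φ in radians; here φ = 1.571 rad.
So I = 4πRB/(μ₀φ) = 4π × 0.0196 × 5.65×10⁻⁵ / (4π×10⁻⁷ × 1.571) = 7.05 A.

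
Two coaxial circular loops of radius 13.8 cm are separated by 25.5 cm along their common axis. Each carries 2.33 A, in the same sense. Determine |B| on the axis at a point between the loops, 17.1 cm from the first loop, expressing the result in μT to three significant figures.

B ≈ 9.24 μT

Each loop contributes B = μ₀IR²/[2(R²+z²)^(3/2)] on the axis, with z measured from that loop.
Loop 1 (z = 0.171 m): B₁ = 2.63×10⁻⁶ T. Loop 2 (z = 0.084 m): B₂ = 6.61×10⁻⁶ T.
The fields add: B = B₁ + B₂ = 9.24×10⁻⁶ T.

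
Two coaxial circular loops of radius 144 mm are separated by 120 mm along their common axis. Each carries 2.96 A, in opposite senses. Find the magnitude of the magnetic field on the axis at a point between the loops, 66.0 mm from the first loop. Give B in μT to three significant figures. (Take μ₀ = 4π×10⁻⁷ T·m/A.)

Each loop contributes B = μ₀IR²/[2(R²+z²)^(3/2)] on the axis, with z measured from that loop.
Loop 1 (z = 0.066 m): B₁ = 9.70×10⁻⁶ T. Loop 2 (z = 0.054 m): B₂ = 1.06×10⁻⁵ T.
The fields oppose: B = |B₁ − B₂| = 8.99×10⁻⁷ T.

B ≈ 0.899 μT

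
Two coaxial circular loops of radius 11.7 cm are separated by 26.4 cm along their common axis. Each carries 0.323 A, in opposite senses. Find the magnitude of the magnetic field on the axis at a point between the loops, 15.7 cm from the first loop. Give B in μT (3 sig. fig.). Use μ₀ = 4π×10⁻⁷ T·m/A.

Each loop contributes B = μ₀IR²/[2(R²+z²)^(3/2)] on the axis, with z measured from that loop.
Loop 1 (z = 0.157 m): B₁ = 3.70×10⁻⁷ T. Loop 2 (z = 0.107 m): B₂ = 6.97×10⁻⁷ T.
The fields oppose: B = |B₁ − B₂| = 3.27×10⁻⁷ T.

B ≈ 0.327 μT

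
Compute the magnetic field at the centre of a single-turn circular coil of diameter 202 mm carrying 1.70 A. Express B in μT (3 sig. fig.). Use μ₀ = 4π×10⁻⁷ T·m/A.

B ≈ 10.6 μT

At the centre of a circular loop the Biot–Savart law gives B = μ₀I/(2R) (so R = 0.101 m).
B = (4π×10⁻⁷ × 1.70) / (2 × 0.101) = 1.06×10⁻⁵ T.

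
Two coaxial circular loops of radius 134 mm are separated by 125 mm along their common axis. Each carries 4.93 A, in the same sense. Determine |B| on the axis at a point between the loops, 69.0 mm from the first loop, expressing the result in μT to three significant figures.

B ≈ 34.4 μT

Each loop contributes B = μ₀IR²/[2(R²+z²)^(3/2)] on the axis, with z measured from that loop.
Loop 1 (z = 0.069 m): B₁ = 1.62×10⁻⁵ T. Loop 2 (z = 0.056 m): B₂ = 1.82×10⁻⁵ T.
The fields add: B = B₁ + B₂ = 3.44×10⁻⁵ T.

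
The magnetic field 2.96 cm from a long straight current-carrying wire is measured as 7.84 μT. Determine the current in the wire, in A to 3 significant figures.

For a long straight wire B = μ₀I/(2πd), so I = 2πdB/μ₀.
I = 2π × 0.0296 × 7.84×10⁻⁶ / (4π×10⁻⁷) = 1.16 A.

I ≈ 1.16 A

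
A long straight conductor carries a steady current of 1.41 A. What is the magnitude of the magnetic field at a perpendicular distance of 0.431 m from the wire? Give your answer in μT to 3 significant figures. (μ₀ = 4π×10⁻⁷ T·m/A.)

For an infinitely long straight wire, B = μ₀I/(2πd).
B = (4π×10⁻⁷ × 1.41) / (2π × 0.431) = 6.54×10⁻⁷ T.

B ≈ 0.654 μT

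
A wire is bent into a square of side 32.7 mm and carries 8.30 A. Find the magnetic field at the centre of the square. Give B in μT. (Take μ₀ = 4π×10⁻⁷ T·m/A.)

B ≈ 287 μT

Each side is a finite straight segment at perpendicular distance d = a/(2 tan(π/4)) = 0.01635 m from the centre, with end-angles ±π/4.
One side contributes B₁ = (μ₀I/4πd)·2 sin(π/4) = 7.18×10⁻⁵ T.
All 4 sides add in the same direction: B = 4 × 7.18×10⁻⁵ = 2.87×10⁻⁴ T.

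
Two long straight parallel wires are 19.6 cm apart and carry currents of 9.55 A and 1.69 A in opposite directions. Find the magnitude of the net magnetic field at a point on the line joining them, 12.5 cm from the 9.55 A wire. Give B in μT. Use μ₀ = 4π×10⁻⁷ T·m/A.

Each long wire gives B = μ₀I/(2πd). Distances are d₁ = 0.125 m and d₂ = 0.071 m.
B₁ = 1.53×10⁻⁵ T, B₂ = 4.76×10⁻⁶ T.
Between antiparallel currents both contributions point the same way, so they add. B = B₁ + B₂ = 1.53×10⁻⁵ + 4.76×10⁻⁶ = 2.00×10⁻⁵ T.

B ≈ 20.0 μT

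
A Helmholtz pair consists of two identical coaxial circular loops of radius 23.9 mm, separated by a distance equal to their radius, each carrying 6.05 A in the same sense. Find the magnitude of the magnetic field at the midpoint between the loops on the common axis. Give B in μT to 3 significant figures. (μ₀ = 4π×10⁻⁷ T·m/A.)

Each loop contributes B = μ₀IR²/[2(R²+z²)^(3/2)] on the axis, with z measured from that loop.
Loop 1 (z = 0.01195 m): B₁ = 1.14×10⁻⁴ T. Loop 2 (z = 0.01195 m): B₂ = 1.14×10⁻⁴ T.
The fields add: B = B₁ + B₂ = 2.28×10⁻⁴ T.

B ≈ 228 μT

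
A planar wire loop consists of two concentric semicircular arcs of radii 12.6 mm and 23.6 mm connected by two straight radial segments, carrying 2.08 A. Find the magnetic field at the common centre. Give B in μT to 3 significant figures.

The radial connectors point toward the centre, so dl × r̂ = 0 and they contribute nothing.
Each semicircle gives μ₀I/(4R): inner arc 5.19×10⁻⁵ T, outer arc 2.77×10⁻⁵ T.
The two arcs carry current in opposite angular senses, so their fields oppose: B = |5.19×10⁻⁵ − 2.77×10⁻⁵| = 2.42×10⁻⁵ T.

B ≈ 24.2 μT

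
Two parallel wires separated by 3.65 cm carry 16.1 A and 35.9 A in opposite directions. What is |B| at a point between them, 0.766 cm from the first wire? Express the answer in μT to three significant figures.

Each long wire gives B = μ₀I/(2πd). Distances are d₁ = 0.00766 m and d₂ = 0.02884 m.
B₁ = 4.20×10⁻⁴ T, B₂ = 2.49×10⁻⁴ T.
Between antiparallel currents both contributions point the same way, so they add. B = B₁ + B₂ = 4.20×10⁻⁴ + 2.49×10⁻⁴ = 6.69×10⁻⁴ T.

B ≈ 669 μT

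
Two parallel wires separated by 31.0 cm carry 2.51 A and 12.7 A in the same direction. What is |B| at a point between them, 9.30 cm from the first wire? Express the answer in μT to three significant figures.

B ≈ 6.31 μT

Each long wire gives B = μ₀I/(2πd). Distances are d₁ = 0.093 m and d₂ = 0.217 m.
B₁ = 5.40×10⁻⁶ T, B₂ = 1.17×10⁻⁵ T.
Between parallel currents the two contributions point in opposite directions, so they subtract. B = |B₁ − B₂| = |5.40×10⁻⁶ − 1.17×10⁻⁵| = 6.31×10⁻⁶ T.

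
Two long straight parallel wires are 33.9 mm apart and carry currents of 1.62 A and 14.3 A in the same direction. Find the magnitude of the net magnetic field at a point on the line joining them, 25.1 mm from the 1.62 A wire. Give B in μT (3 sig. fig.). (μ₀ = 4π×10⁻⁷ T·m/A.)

B ≈ 312 μT

Each long wire gives B = μ₀I/(2πd). Distances are d₁ = 0.0251 m and d₂ = 0.0088 m.
B₁ = 1.29×10⁻⁵ T, B₂ = 3.25×10⁻⁴ T.
Between parallel currents the two contributions point in opposite directions, so they subtract. B = |B₁ − B₂| = |1.29×10⁻⁵ − 3.25×10⁻⁴| = 3.12×10⁻⁴ T.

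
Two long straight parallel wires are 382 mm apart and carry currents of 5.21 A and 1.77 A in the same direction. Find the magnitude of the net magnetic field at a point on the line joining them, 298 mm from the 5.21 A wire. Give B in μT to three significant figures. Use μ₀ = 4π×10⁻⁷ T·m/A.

Each long wire gives B = μ₀I/(2πd). Distances are d₁ = 0.298 m and d₂ = 0.084 m.
B₁ = 3.50×10⁻⁶ T, B₂ = 4.21×10⁻⁶ T.
Between parallel currents the two contributions point in opposite directions, so they subtract. B = |B₁ − B₂| = |3.50×10⁻⁶ − 4.21×10⁻⁶| = 7.18×10⁻⁷ T.

B ≈ 0.718 μT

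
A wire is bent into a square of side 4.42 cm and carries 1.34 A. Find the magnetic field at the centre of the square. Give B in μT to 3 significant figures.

B ≈ 34.3 μT

Each side is a finite straight segment at perpendicular distance d = a/(2 tan(π/4)) = 0.0221 m from the centre, with end-angles ±π/4.
One side contributes B₁ = (μ₀I/4πd)·2 sin(π/4) = 8.57×10⁻⁶ T.
All 4 sides add in the same direction: B = 4 × 8.57×10⁻⁶ = 3.43×10⁻⁵ T.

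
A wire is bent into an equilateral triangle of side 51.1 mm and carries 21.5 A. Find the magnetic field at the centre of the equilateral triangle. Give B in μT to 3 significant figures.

Each side is a finite straight segment at perpendicular distance d = a/(2 tan(π/3)) = 0.01475 m from the centre, with end-angles ±π/3.
One side contributes B₁ = (μ₀I/4πd)·2 sin(π/3) = 2.52×10⁻⁴ T.
All 3 sides add in the same direction: B = 3 × 2.52×10⁻⁴ = 7.57×10⁻⁴ T.

B ≈ 757 μT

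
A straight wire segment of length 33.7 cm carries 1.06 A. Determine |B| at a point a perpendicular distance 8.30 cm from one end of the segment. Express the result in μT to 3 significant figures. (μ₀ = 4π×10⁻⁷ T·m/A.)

B ≈ 1.24 μT

For a finite straight segment, B = (μ₀I/4πd)(sinθ₁ + sinθ₂), where θ₁, θ₂ are the angles from the perpendicular to each end.
The perpendicular foot is at one end, so the two end-offsets along the wire are 0 and L = 0.337 m.
sinθ₁ = 0/√(0²+0.083²) = 0.0000; sinθ₂ = 0.337/√(0.337²+0.083²) = 0.9710.
B = (4π×10⁻⁷ × 1.06) / (4π × 0.083) × (0.0000 + 0.9710) = 1.24×10⁻⁶ T.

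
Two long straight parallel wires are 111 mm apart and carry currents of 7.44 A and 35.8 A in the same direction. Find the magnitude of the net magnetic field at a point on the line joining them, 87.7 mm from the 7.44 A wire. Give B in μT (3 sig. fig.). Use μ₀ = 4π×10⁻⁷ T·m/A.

B ≈ 290 μT

Each long wire gives B = μ₀I/(2πd). Distances are d₁ = 0.0877 m and d₂ = 0.0233 m.
B₁ = 1.70×10⁻⁵ T, B₂ = 3.07×10⁻⁴ T.
Between parallel currents the two contributions point in opposite directions, so they subtract. B = |B₁ − B₂| = |1.70×10⁻⁵ − 3.07×10⁻⁴| = 2.90×10⁻⁴ T.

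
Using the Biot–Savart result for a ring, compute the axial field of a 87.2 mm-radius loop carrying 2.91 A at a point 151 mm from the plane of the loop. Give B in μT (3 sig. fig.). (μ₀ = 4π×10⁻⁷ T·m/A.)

B ≈ 2.62 μT

On the axis of a circular loop, B = μ₀IR² / [2(R²+z²)^(3/2)].
R² + z² = (0.0872)² + (0.151)² = 0.0304 m², and (R²+z²)^(3/2) = 5.30×10⁻³ m³.
B = (4π×10⁻⁷ × 2.91 × 0.007604) / (2 × 5.30×10⁻³) = 2.62×10⁻⁶ T.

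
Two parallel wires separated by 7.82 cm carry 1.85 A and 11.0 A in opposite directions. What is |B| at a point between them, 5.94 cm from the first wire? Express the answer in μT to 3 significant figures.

B ≈ 123 μT

Each long wire gives B = μ₀I/(2πd). Distances are d₁ = 0.0594 m and d₂ = 0.0188 m.
B₁ = 6.23×10⁻⁶ T, B₂ = 1.17×10⁻⁴ T.
Between antiparallel currents both contributions point the same way, so they add. B = B₁ + B₂ = 6.23×10⁻⁶ + 1.17×10⁻⁴ = 1.23×10⁻⁴ T.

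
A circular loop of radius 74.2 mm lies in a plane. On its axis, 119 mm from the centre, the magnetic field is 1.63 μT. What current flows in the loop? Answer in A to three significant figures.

On the axis of a loop, B = μ₀IR²/[2(R²+z²)^(3/2)], so I = 2B(R²+z²)^(3/2)/(μ₀R²).
R² + z² = 0.005506 + 0.01416 = 0.01967 m²; raised to 3/2 gives 2.76×10⁻³ m³.
I = 2 × 1.63×10⁻⁶ × 2.76×10⁻³ / (1.26×10⁻⁶ × 0.005506) = 1.30 A.

I ≈ 1.30 A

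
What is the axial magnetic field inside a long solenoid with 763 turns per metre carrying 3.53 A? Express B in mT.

Inside a long solenoid, B = μ₀nI with n = 763 turns/m.
B = 4π×10⁻⁷ × 763 × 3.53 = 3.38×10⁻³ T.

B ≈ 3.38 mT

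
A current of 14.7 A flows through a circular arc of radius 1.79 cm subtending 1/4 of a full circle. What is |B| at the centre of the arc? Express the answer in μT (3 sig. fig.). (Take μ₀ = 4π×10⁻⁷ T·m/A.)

The Biot–Savart field of a circular arc at its centre is B = μ₀Iφ/(4πR), with φ = 1.571 rad.
B = (4π×10⁻⁷ × 14.7 × 1.571) / (4π × 0.0179) = 1.29×10⁻⁴ T.

B ≈ 129 μT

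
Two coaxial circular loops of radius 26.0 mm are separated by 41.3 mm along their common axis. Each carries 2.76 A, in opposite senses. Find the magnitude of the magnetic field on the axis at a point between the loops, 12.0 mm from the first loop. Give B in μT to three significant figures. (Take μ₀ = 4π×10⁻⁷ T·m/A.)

B ≈ 30.4 μT

Each loop contributes B = μ₀IR²/[2(R²+z²)^(3/2)] on the axis, with z measured from that loop.
Loop 1 (z = 0.012 m): B₁ = 4.99×10⁻⁵ T. Loop 2 (z = 0.0293 m): B₂ = 1.95×10⁻⁵ T.
The fields oppose: B = |B₁ − B₂| = 3.04×10⁻⁵ T.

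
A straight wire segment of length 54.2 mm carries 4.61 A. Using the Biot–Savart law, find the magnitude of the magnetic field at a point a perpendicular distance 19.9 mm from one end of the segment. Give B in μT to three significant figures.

B ≈ 21.7 μT

For a finite straight segment, B = (μ₀I/4πd)(sinθ₁ + sinθ₂), where θ₁, θ₂ are the angles from the perpendicular to each end.
The perpendicular foot is at one end, so the two end-offsets along the wire are 0 and L = 0.0542 m.
sinθ₁ = 0/√(0²+0.0199²) = 0.0000; sinθ₂ = 0.0542/√(0.0542²+0.0199²) = 0.9387.
B = (4π×10⁻⁷ × 4.61) / (4π × 0.0199) × (0.0000 + 0.9387) = 2.17×10⁻⁵ T.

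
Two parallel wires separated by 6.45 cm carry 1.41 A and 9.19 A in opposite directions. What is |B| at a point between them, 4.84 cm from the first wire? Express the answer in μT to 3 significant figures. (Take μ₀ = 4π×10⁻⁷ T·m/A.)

B ≈ 120 μT

Each long wire gives B = μ₀I/(2πd). Distances are d₁ = 0.0484 m and d₂ = 0.0161 m.
B₁ = 5.83×10⁻⁶ T, B₂ = 1.14×10⁻⁴ T.
Between antiparallel currents both contributions point the same way, so they add. B = B₁ + B₂ = 5.83×10⁻⁶ + 1.14×10⁻⁴ = 1.20×10⁻⁴ T.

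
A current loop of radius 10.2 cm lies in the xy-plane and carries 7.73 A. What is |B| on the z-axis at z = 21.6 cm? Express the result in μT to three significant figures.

B ≈ 3.71 μT

On the axis of a circular loop, B = μ₀IR² / [2(R²+z²)^(3/2)].
R² + z² = (0.102)² + (0.216)² = 0.05706 m², and (R²+z²)^(3/2) = 1.36×10⁻² m³.
B = (4π×10⁻⁷ × 7.73 × 0.0104) / (2 × 1.36×10⁻²) = 3.71×10⁻⁶ T.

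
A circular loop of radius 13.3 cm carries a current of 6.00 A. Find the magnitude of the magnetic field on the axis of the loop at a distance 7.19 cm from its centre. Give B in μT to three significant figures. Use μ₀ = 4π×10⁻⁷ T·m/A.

On the axis of a circular loop, B = μ₀IR² / [2(R²+z²)^(3/2)].
R² + z² = (0.133)² + (0.0719)² = 0.02286 m², and (R²+z²)^(3/2) = 3.46×10⁻³ m³.
B = (4π×10⁻⁷ × 6.00 × 0.01769) / (2 × 3.46×10⁻³) = 1.93×10⁻⁵ T.

B ≈ 19.3 μT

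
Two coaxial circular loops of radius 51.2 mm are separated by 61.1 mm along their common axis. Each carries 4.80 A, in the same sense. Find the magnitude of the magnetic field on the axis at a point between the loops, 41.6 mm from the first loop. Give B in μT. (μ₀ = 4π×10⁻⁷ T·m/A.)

Each loop contributes B = μ₀IR²/[2(R²+z²)^(3/2)] on the axis, with z measured from that loop.
Loop 1 (z = 0.0416 m): B₁ = 2.75×10⁻⁵ T. Loop 2 (z = 0.0195 m): B₂ = 4.81×10⁻⁵ T.
The fields add: B = B₁ + B₂ = 7.56×10⁻⁵ T.

B ≈ 75.6 μT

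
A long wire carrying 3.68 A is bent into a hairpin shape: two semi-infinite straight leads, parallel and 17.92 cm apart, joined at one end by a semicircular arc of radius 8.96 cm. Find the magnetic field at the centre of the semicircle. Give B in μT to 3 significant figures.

The semicircular arc contributes B_arc = μ₀I·π/(4πR) = μ₀I/(4R) = 1.29×10⁻⁵ T.
Each semi-infinite lead is at perpendicular distance R = 0.0896 m from the centre, with the perpendicular foot at its near end, so it contributes μ₀I/(4πR); both point the same way, together 8.21×10⁻⁶ T.
Arc and leads all point the same direction: B = 1.29×10⁻⁵ + 8.21×10⁻⁶ = 2.11×10⁻⁵ T.

B ≈ 21.1 μT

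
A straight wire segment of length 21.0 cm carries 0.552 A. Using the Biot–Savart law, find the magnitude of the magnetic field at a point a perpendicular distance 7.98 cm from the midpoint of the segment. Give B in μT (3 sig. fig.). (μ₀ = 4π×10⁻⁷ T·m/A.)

For a finite straight segment, B = (μ₀I/4πd)(sinθ₁ + sinθ₂), where θ₁, θ₂ are the angles from the perpendicular to each end.
The perpendicular from the point meets the wire at its midpoint, so each end is L/2 = 0.105 m away along the wire.
sinθ₁ = 0.105/√(0.105²+0.0798²) = 0.7962; sinθ₂ = 0.105/√(0.105²+0.0798²) = 0.7962.
B = (4π×10⁻⁷ × 0.552) / (4π × 0.0798) × (0.7962 + 0.7962) = 1.10×10⁻⁶ T.

B ≈ 1.10 μT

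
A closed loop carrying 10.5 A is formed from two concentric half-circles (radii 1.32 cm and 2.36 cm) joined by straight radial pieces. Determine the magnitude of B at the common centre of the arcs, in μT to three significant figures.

The radial connectors point toward the centre, so dl × r̂ = 0 and they contribute nothing.
Each semicircle gives μ₀I/(4R): inner arc 2.50×10⁻⁴ T, outer arc 1.40×10⁻⁴ T.
The two arcs carry current in opposite angular senses, so their fields oppose: B = |2.50×10⁻⁴ − 1.40×10⁻⁴| = 1.10×10⁻⁴ T.

B ≈ 110 μT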